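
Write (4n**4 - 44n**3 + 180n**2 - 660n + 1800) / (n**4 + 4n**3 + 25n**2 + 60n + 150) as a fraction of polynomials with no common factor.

(4n**2 - 44n + 120)/(n**2 + 4n + 10)

Euclidean algorithm in ℚ[n]:
  4n**4 - 44n**3 + 180n**2 - 660n + 1800 = (4)(n**4 + 4n**3 + 25n**2 + 60n + 150) + (-60n**3 + 80n**2 - 900n + 1200)
  n**4 + 4n**3 + 25n**2 + 60n + 150 = (-(1/60)n - 4/45)(-60n**3 + 80n**2 - 900n + 1200) + ((154/9)n**2 + 770/3)
  -60n**3 + 80n**2 - 900n + 1200 = (-(270/77)n + 360/77)((154/9)n**2 + 770/3) + (0)
Last nonzero remainder: (154/9)n**2 + 770/3. Dividing through by 154/9 gives the monic gcd n**2 + 15.
Cancel n**2 + 15 from numerator and denominator to get the reduced form.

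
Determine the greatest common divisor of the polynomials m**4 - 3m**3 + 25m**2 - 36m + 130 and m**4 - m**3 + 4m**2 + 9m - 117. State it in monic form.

Apply the Euclidean algorithm:
  m**4 - 3m**3 + 25m**2 - 36m + 130 = (m**4 - m**3 + 4m**2 + 9m - 117) + (-2m**3 + 21m**2 - 45m + 247)
  m**4 - m**3 + 4m**2 + 9m - 117 = (-(1/2)m - 19/4)(-2m**3 + 21m**2 - 45m + 247) + ((325/4)m**2 - (325/4)m + 4225/4)
  -2m**3 + 21m**2 - 45m + 247 = (-(8/325)m + 76/325)((325/4)m**2 - (325/4)m + 4225/4) + (0)
Last nonzero remainder: (325/4)m**2 - (325/4)m + 4225/4. Dividing through by 325/4 gives the monic gcd m**2 - m + 13.

m**2 - m + 13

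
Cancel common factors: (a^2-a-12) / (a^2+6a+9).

(a-4)/(a+3)

Euclidean algorithm in ℚ[a]:
  a^2-a-12 = (a^2+6a+9) + (-7a-21)
  a^2+6a+9 = (-(1/7)a-3/7)(-7a-21) + (0)
Last nonzero remainder: -7a-21. Dividing through by -7 gives the monic gcd a+3.
Cancel a+3 from numerator and denominator to get the reduced form.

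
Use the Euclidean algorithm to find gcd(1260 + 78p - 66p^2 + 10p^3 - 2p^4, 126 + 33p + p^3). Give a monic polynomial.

126 + 33p + p^3

Euclidean algorithm in ℚ[p]:
  -2p^4 + 10p^3 - 66p^2 + 78p + 1260 = (-2p + 10)(p^3 + 33p + 126) + (0)
The last nonzero remainder p^3 + 33p + 126 is already monic.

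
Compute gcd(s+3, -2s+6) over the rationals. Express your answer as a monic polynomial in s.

Repeated division with remainder:
  s+3 = (-1/2)(-2s+6) + (6)
  -2s+6 = (-(1/3)s+1)(6) + (0)
The last nonzero remainder is the constant 6, so the polynomials are coprime and gcd = 1.

1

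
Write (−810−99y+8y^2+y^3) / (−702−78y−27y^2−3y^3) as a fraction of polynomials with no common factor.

(90+y−y^2)/(78+3y^2)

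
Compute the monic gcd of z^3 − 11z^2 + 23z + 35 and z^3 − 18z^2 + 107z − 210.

By polynomial division,
  z^3 − 11z^2 + 23z + 35 = (z^3 − 18z^2 + 107z − 210) + (7z^2 − 84z + 245)
  z^3 − 18z^2 + 107z − 210 = ((1/7)z − 6/7)(7z^2 − 84z + 245) + (0)
Last nonzero remainder: 7z^2 − 84z + 245. Dividing through by 7 gives the monic gcd z^2 − 12z + 35.

z^2 − 12z + 35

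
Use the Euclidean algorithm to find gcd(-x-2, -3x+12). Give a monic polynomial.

1

Repeated division with remainder:
  -x-2 = (1/3)(-3x+12) + (-6)
  -3x+12 = ((1/2)x-2)(-6) + (0)
The last nonzero remainder is the constant -6, so the polynomials are coprime and gcd = 1.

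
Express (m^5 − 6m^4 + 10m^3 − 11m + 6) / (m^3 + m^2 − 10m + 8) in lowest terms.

(m^3 − 3m^2 − m + 3)/(m + 4)

Repeated division with remainder:
  m^5 − 6m^4 + 10m^3 − 11m + 6 = (m^2 − 7m + 27)(m^3 + m^2 − 10m + 8) + (−105m^2 + 315m − 210)
  m^3 + m^2 − 10m + 8 = (−(1/105)m − 4/105)(−105m^2 + 315m − 210) + (0)
Last nonzero remainder: −105m^2 + 315m − 210. Dividing through by −105 gives the monic gcd m^2 − 3m + 2.
Cancel m^2 − 3m + 2 from numerator and denominator to get the reduced form.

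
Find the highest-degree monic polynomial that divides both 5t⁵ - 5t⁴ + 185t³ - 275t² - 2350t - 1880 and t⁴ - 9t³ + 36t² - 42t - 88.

t² - 3t - 4

By polynomial division,
  5t⁵ - 5t⁴ + 185t³ - 275t² - 2350t - 1880 = (5t + 40)(t⁴ - 9t³ + 36t² - 42t - 88) + (365t³ - 1505t² - 230t + 1640)
  t⁴ - 9t³ + 36t² - 42t - 88 = ((1/365)t - 356/26645)(365t³ - 1505t² - 230t + 1640) + ((88046/5329)t² - (264138/5329)t - 352184/5329)
  365t³ - 1505t² - 230t + 1640 = ((1945085/88046)t - 1092445/44023)((88046/5329)t² - (264138/5329)t - 352184/5329) + (0)
Last nonzero remainder: (88046/5329)t² - (264138/5329)t - 352184/5329. Dividing through by 88046/5329 gives the monic gcd t² - 3t - 4.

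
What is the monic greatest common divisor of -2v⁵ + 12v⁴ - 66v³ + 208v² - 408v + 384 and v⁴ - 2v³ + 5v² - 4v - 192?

Apply the Euclidean algorithm:
  -2v⁵ + 12v⁴ - 66v³ + 208v² - 408v + 384 = (-2v + 8)(v⁴ - 2v³ + 5v² - 4v - 192) + (-40v³ + 160v² - 760v + 1920)
  v⁴ - 2v³ + 5v² - 4v - 192 = (-(1/40)v - 1/20)(-40v³ + 160v² - 760v + 1920) + (-6v² + 6v - 96)
  -40v³ + 160v² - 760v + 1920 = ((20/3)v - 20)(-6v² + 6v - 96) + (0)
Last nonzero remainder: -6v² + 6v - 96. Dividing through by -6 gives the monic gcd v² - v + 16.

v² - v + 16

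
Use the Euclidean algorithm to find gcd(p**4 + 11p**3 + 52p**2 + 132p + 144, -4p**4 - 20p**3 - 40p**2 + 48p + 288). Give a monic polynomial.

Apply the Euclidean algorithm:
  p**4 + 11p**3 + 52p**2 + 132p + 144 = (-1/4)(-4p**4 - 20p**3 - 40p**2 + 48p + 288) + (6p**3 + 42p**2 + 144p + 216)
  -4p**4 - 20p**3 - 40p**2 + 48p + 288 = (-(2/3)p + 4/3)(6p**3 + 42p**2 + 144p + 216) + (0)
Last nonzero remainder: 6p**3 + 42p**2 + 144p + 216. Dividing through by 6 gives the monic gcd p**3 + 7p**2 + 24p + 36.

p**3 + 7p**2 + 24p + 36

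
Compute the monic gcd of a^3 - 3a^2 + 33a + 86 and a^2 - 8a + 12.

1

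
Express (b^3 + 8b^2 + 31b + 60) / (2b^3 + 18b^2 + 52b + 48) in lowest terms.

(b^2 + 4b + 15)/(2b^2 + 10b + 12)

Apply the Euclidean algorithm:
  b^3 + 8b^2 + 31b + 60 = (1/2)(2b^3 + 18b^2 + 52b + 48) + (−b^2 + 5b + 36)
  2b^3 + 18b^2 + 52b + 48 = (−2b − 28)(−b^2 + 5b + 36) + (264b + 1056)
  −b^2 + 5b + 36 = (−(1/264)b + 3/88)(264b + 1056) + (0)
Last nonzero remainder: 264b + 1056. Dividing through by 264 gives the monic gcd b + 4.
Cancel b + 4 from numerator and denominator to get the reduced form.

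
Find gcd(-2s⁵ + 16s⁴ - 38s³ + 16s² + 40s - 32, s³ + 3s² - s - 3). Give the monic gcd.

Repeated division with remainder:
  -2s⁵ + 16s⁴ - 38s³ + 16s² + 40s - 32 = (-2s² + 22s - 106)(s³ + 3s² - s - 3) + (350s² - 350)
  s³ + 3s² - s - 3 = ((1/350)s + 3/350)(350s² - 350) + (0)
Last nonzero remainder: 350s² - 350. Dividing through by 350 gives the monic gcd s² - 1.

s² - 1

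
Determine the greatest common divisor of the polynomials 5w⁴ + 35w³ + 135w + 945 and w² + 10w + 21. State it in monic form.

w² + 10w + 21

Apply the Euclidean algorithm:
  5w⁴ + 35w³ + 135w + 945 = (5w² − 15w + 45)(w² + 10w + 21) + (0)
The last nonzero remainder w² + 10w + 21 is already monic.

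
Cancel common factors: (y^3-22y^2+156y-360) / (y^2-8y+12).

Repeated division with remainder:
  y^3-22y^2+156y-360 = (y-14)(y^2-8y+12) + (32y-192)
  y^2-8y+12 = ((1/32)y-1/16)(32y-192) + (0)
Last nonzero remainder: 32y-192. Dividing through by 32 gives the monic gcd y-6.
Cancel y-6 from numerator and denominator to get the reduced form.

(y^2-16y+60)/(y-2)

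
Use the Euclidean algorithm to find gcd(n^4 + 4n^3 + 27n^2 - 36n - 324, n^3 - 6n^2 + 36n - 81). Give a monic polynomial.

n - 3

Euclidean algorithm in ℚ[n]:
  n^4 + 4n^3 + 27n^2 - 36n - 324 = (n + 10)(n^3 - 6n^2 + 36n - 81) + (51n^2 - 315n + 486)
  n^3 - 6n^2 + 36n - 81 = ((1/51)n + 1/289)(51n^2 - 315n + 486) + ((7965/289)n - 23895/289)
  51n^2 - 315n + 486 = ((4913/2655)n - 1734/295)((7965/289)n - 23895/289) + (0)
Last nonzero remainder: (7965/289)n - 23895/289. Dividing through by 7965/289 gives the monic gcd n - 3.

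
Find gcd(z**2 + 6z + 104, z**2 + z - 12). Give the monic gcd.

Euclidean algorithm in ℚ[z]:
  z**2 + 6z + 104 = (z**2 + z - 12) + (5z + 116)
  z**2 + z - 12 = ((1/5)z - 111/25)(5z + 116) + (12576/25)
  5z + 116 = ((125/12576)z + 725/3144)(12576/25) + (0)
The last nonzero remainder is the constant 12576/25, so the polynomials are coprime and gcd = 1.

1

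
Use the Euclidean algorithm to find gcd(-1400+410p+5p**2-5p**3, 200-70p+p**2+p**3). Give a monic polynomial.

By polynomial division,
  -5p**3+5p**2+410p-1400 = (-5)(p**3+p**2-70p+200) + (10p**2+60p-400)
  p**3+p**2-70p+200 = ((1/10)p-1/2)(10p**2+60p-400) + (0)
Last nonzero remainder: 10p**2+60p-400. Dividing through by 10 gives the monic gcd p**2+6p-40.

-40+6p+p**2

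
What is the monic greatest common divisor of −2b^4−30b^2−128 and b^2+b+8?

b^2+b+8

By polynomial division,
  −2b^4−30b^2−128 = (−2b^2+2b−16)(b^2+b+8) + (0)
The last nonzero remainder b^2+b+8 is already monic.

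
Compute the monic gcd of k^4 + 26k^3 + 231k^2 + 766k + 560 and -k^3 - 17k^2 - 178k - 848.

By polynomial division,
  k^4 + 26k^3 + 231k^2 + 766k + 560 = (-k - 9)(-k^3 - 17k^2 - 178k - 848) + (-100k^2 - 1684k - 7072)
  -k^3 - 17k^2 - 178k - 848 = ((1/100)k + 1/625)(-100k^2 - 1684k - 7072) + (-(65366/625)k - 522928/625)
  -100k^2 - 1684k - 7072 = ((31250/32683)k + 276250/32683)(-(65366/625)k - 522928/625) + (0)
Last nonzero remainder: -(65366/625)k - 522928/625. Dividing through by -65366/625 gives the monic gcd k + 8.

k + 8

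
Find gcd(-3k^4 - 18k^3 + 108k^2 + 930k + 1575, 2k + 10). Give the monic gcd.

k + 5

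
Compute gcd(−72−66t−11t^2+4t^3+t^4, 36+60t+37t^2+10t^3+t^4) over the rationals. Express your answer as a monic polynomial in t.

By polynomial division,
  t^4+4t^3−11t^2−66t−72 = (t^4+10t^3+37t^2+60t+36) + (−6t^3−48t^2−126t−108)
  t^4+10t^3+37t^2+60t+36 = (−(1/6)t−1/3)(−6t^3−48t^2−126t−108) + (0)
Last nonzero remainder: −6t^3−48t^2−126t−108. Dividing through by −6 gives the monic gcd t^3+8t^2+21t+18.

18+21t+8t^2+t^3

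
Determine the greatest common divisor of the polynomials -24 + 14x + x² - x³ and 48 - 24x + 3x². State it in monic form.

Repeated division with remainder:
  -x³ + x² + 14x - 24 = (-(1/3)x - 7/3)(3x² - 24x + 48) + (-26x + 88)
  3x² - 24x + 48 = (-(3/26)x + 90/169)(-26x + 88) + (192/169)
  -26x + 88 = (-(2197/96)x + 1859/24)(192/169) + (0)
The last nonzero remainder is the constant 192/169, so the polynomials are coprime and gcd = 1.

1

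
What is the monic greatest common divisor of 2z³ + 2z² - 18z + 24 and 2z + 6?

Apply the Euclidean algorithm:
  2z³ + 2z² - 18z + 24 = (z² - 2z - 3)(2z + 6) + (42)
  2z + 6 = ((1/21)z + 1/7)(42) + (0)
The last nonzero remainder is the constant 42, so the polynomials are coprime and gcd = 1.

1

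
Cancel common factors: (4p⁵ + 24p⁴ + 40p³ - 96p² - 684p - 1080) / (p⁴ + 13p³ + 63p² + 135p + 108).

Apply the Euclidean algorithm:
  4p⁵ + 24p⁴ + 40p³ - 96p² - 684p - 1080 = (4p - 28)(p⁴ + 13p³ + 63p² + 135p + 108) + (152p³ + 1128p² + 2664p + 1944)
  p⁴ + 13p³ + 63p² + 135p + 108 = ((1/152)p + 53/1444)(152p³ + 1128p² + 2664p + 1944) + ((1470/361)p² + (8820/361)p + 13230/361)
  152p³ + 1128p² + 2664p + 1944 = ((27436/735)p + 12996/245)((1470/361)p² + (8820/361)p + 13230/361) + (0)
Last nonzero remainder: (1470/361)p² + (8820/361)p + 13230/361. Dividing through by 1470/361 gives the monic gcd p² + 6p + 9.
Cancel p² + 6p + 9 from numerator and denominator to get the reduced form.

(4p³ + 4p - 120)/(p² + 7p + 12)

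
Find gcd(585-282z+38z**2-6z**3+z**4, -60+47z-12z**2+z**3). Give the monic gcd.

Apply the Euclidean algorithm:
  z**4-6z**3+38z**2-282z+585 = (z+6)(z**3-12z**2+47z-60) + (63z**2-504z+945)
  z**3-12z**2+47z-60 = ((1/63)z-4/63)(63z**2-504z+945) + (0)
Last nonzero remainder: 63z**2-504z+945. Dividing through by 63 gives the monic gcd z**2-8z+15.

15-8z+z**2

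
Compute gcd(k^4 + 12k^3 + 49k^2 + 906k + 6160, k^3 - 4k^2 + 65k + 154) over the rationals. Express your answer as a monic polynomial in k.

k^2 - 6k + 77

Repeated division with remainder:
  k^4 + 12k^3 + 49k^2 + 906k + 6160 = (k + 16)(k^3 - 4k^2 + 65k + 154) + (48k^2 - 288k + 3696)
  k^3 - 4k^2 + 65k + 154 = ((1/48)k + 1/24)(48k^2 - 288k + 3696) + (0)
Last nonzero remainder: 48k^2 - 288k + 3696. Dividing through by 48 gives the monic gcd k^2 - 6k + 77.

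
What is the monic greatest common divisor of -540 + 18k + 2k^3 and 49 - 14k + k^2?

1

Apply the Euclidean algorithm:
  2k^3 + 18k - 540 = (2k + 28)(k^2 - 14k + 49) + (312k - 1912)
  k^2 - 14k + 49 = ((1/312)k - 307/12168)(312k - 1912) + (1156/1521)
  312k - 1912 = ((118638/289)k - 727038/289)(1156/1521) + (0)
The last nonzero remainder is the constant 1156/1521, so the polynomials are coprime and gcd = 1.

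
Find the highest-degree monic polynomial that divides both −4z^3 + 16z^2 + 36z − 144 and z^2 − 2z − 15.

z + 3

By polynomial division,
  −4z^3 + 16z^2 + 36z − 144 = (−4z + 8)(z^2 − 2z − 15) + (−8z − 24)
  z^2 − 2z − 15 = (−(1/8)z + 5/8)(−8z − 24) + (0)
Last nonzero remainder: −8z − 24. Dividing through by −8 gives the monic gcd z + 3.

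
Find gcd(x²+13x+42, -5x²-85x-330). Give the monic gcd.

x+6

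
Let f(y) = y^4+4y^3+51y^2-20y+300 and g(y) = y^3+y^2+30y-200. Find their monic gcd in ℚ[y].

y^2+5y+50

Apply the Euclidean algorithm:
  y^4+4y^3+51y^2-20y+300 = (y+3)(y^3+y^2+30y-200) + (18y^2+90y+900)
  y^3+y^2+30y-200 = ((1/18)y-2/9)(18y^2+90y+900) + (0)
Last nonzero remainder: 18y^2+90y+900. Dividing through by 18 gives the monic gcd y^2+5y+50.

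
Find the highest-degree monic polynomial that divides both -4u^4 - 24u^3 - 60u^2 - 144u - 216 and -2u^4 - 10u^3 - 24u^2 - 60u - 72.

u^3 + 3u^2 + 6u + 18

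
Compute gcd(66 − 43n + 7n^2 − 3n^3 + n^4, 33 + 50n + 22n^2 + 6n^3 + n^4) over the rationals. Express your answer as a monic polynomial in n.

11 + 2n + n^2

Apply the Euclidean algorithm:
  n^4 − 3n^3 + 7n^2 − 43n + 66 = (n^4 + 6n^3 + 22n^2 + 50n + 33) + (−9n^3 − 15n^2 − 93n + 33)
  n^4 + 6n^3 + 22n^2 + 50n + 33 = (−(1/9)n − 13/27)(−9n^3 − 15n^2 − 93n + 33) + ((40/9)n^2 + (80/9)n + 440/9)
  −9n^3 − 15n^2 − 93n + 33 = (−(81/40)n + 27/40)((40/9)n^2 + (80/9)n + 440/9) + (0)
Last nonzero remainder: (40/9)n^2 + (80/9)n + 440/9. Dividing through by 40/9 gives the monic gcd n^2 + 2n + 11.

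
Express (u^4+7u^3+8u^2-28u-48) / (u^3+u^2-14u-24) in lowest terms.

(u^2+2u-8)/(u-4)

Apply the Euclidean algorithm:
  u^4+7u^3+8u^2-28u-48 = (u+6)(u^3+u^2-14u-24) + (16u^2+80u+96)
  u^3+u^2-14u-24 = ((1/16)u-1/4)(16u^2+80u+96) + (0)
Last nonzero remainder: 16u^2+80u+96. Dividing through by 16 gives the monic gcd u^2+5u+6.
Cancel u^2+5u+6 from numerator and denominator to get the reduced form.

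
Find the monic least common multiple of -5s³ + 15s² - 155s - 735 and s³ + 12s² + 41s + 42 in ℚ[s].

Apply the Euclidean algorithm:
  -5s³ + 15s² - 155s - 735 = (-5)(s³ + 12s² + 41s + 42) + (75s² + 50s - 525)
  s³ + 12s² + 41s + 42 = ((1/75)s + 34/225)(75s² + 50s - 525) + ((364/9)s + 364/3)
  75s² + 50s - 525 = ((675/364)s - 225/52)((364/9)s + 364/3) + (0)
Last nonzero remainder: (364/9)s + 364/3. Dividing through by 364/9 gives the monic gcd s + 3.
Then lcm(f, g) = f·g / gcd(f, g); expanding and making the result monic gives the answer.

s⁵ + 6s⁴ + 18s³ + 384s² + 1757s + 2058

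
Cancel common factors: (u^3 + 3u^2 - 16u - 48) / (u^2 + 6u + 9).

(u^2 - 16)/(u + 3)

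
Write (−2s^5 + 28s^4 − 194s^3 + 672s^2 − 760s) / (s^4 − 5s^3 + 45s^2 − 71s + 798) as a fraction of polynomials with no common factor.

(−2s^3 + 14s^2 − 20s)/(s^2 + 2s + 21)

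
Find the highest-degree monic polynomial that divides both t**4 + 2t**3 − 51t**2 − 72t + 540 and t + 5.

Apply the Euclidean algorithm:
  t**4 + 2t**3 − 51t**2 − 72t + 540 = (t**3 − 3t**2 − 36t + 108)(t + 5) + (0)
The last nonzero remainder t + 5 is already monic.

t + 5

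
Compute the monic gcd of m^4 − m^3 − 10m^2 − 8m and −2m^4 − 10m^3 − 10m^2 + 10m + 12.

Repeated division with remainder:
  m^4 − m^3 − 10m^2 − 8m = (−1/2)(−2m^4 − 10m^3 − 10m^2 + 10m + 12) + (−6m^3 − 15m^2 − 3m + 6)
  −2m^4 − 10m^3 − 10m^2 + 10m + 12 = ((1/3)m + 5/6)(−6m^3 − 15m^2 − 3m + 6) + ((7/2)m^2 + (21/2)m + 7)
  −6m^3 − 15m^2 − 3m + 6 = (−(12/7)m + 6/7)((7/2)m^2 + (21/2)m + 7) + (0)
Last nonzero remainder: (7/2)m^2 + (21/2)m + 7. Dividing through by 7/2 gives the monic gcd m^2 + 3m + 2.

m^2 + 3m + 2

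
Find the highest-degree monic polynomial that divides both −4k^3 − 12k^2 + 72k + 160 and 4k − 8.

1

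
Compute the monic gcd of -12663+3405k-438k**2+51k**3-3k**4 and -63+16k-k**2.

Euclidean algorithm in ℚ[k]:
  -3k**4+51k**3-438k**2+3405k-12663 = (3k**2-3k+201)(-k**2+16k-63) + (0)
Last nonzero remainder: -k**2+16k-63. Dividing through by -1 gives the monic gcd k**2-16k+63.

63-16k+k**2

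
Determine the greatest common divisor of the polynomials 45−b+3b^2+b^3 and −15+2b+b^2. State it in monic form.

By polynomial division,
  b^3+3b^2−b+45 = (b+1)(b^2+2b−15) + (12b+60)
  b^2+2b−15 = ((1/12)b−1/4)(12b+60) + (0)
Last nonzero remainder: 12b+60. Dividing through by 12 gives the monic gcd b+5.

5+b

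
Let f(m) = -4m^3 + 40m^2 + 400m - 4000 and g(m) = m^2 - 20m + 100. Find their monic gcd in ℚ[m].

Euclidean algorithm in ℚ[m]:
  -4m^3 + 40m^2 + 400m - 4000 = (-4m - 40)(m^2 - 20m + 100) + (0)
The last nonzero remainder m^2 - 20m + 100 is already monic.

m^2 - 20m + 100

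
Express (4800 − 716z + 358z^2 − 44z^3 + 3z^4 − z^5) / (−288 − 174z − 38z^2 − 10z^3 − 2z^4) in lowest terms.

Apply the Euclidean algorithm:
  −z^5 + 3z^4 − 44z^3 + 358z^2 − 716z + 4800 = ((1/2)z − 4)(−2z^4 − 10z^3 − 38z^2 − 174z − 288) + (−65z^3 + 293z^2 − 1268z + 3648)
  −2z^4 − 10z^3 − 38z^2 − 174z − 288 = ((2/65)z + 1236/4225)(−65z^3 + 293z^2 − 1268z + 3648) + (−(357858/4225)z^2 + (357858/4225)z − 5725728/4225)
  −65z^3 + 293z^2 − 1268z + 3648 = ((274625/357858)z − 160550/59643)(−(357858/4225)z^2 + (357858/4225)z − 5725728/4225) + (0)
Last nonzero remainder: −(357858/4225)z^2 + (357858/4225)z − 5725728/4225. Dividing through by −357858/4225 gives the monic gcd z^2 − z + 16.
Cancel z^2 − z + 16 from numerator and denominator to get the reduced form.

(−300 + 26z − 2z^2 + z^3)/(18 + 12z + 2z^2)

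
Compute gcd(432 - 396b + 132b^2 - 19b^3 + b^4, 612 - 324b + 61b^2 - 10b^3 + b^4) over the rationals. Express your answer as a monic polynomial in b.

Apply the Euclidean algorithm:
  b^4 - 19b^3 + 132b^2 - 396b + 432 = (b^4 - 10b^3 + 61b^2 - 324b + 612) + (-9b^3 + 71b^2 - 72b - 180)
  b^4 - 10b^3 + 61b^2 - 324b + 612 = (-(1/9)b + 19/81)(-9b^3 + 71b^2 - 72b - 180) + ((2944/81)b^2 - (2944/9)b + 5888/9)
  -9b^3 + 71b^2 - 72b - 180 = (-(729/2944)b - 405/1472)((2944/81)b^2 - (2944/9)b + 5888/9) + (0)
Last nonzero remainder: (2944/81)b^2 - (2944/9)b + 5888/9. Dividing through by 2944/81 gives the monic gcd b^2 - 9b + 18.

18 - 9b + b^2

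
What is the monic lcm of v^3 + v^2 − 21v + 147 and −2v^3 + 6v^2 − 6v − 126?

Apply the Euclidean algorithm:
  v^3 + v^2 − 21v + 147 = (−1/2)(−2v^3 + 6v^2 − 6v − 126) + (4v^2 − 24v + 84)
  −2v^3 + 6v^2 − 6v − 126 = (−(1/2)v − 3/2)(4v^2 − 24v + 84) + (0)
Last nonzero remainder: 4v^2 − 24v + 84. Dividing through by 4 gives the monic gcd v^2 − 6v + 21.
Then lcm(f, g) = f·g / gcd(f, g); expanding and making the result monic gives the answer.

v^4 + 4v^3 − 18v^2 + 84v + 441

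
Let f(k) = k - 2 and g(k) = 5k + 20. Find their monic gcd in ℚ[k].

By polynomial division,
  k - 2 = (1/5)(5k + 20) + (-6)
  5k + 20 = (-(5/6)k - 10/3)(-6) + (0)
The last nonzero remainder is the constant -6, so the polynomials are coprime and gcd = 1.

1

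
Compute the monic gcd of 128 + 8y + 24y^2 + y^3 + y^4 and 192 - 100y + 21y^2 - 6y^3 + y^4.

16 + y + y^2

By polynomial division,
  y^4 + y^3 + 24y^2 + 8y + 128 = (y^4 - 6y^3 + 21y^2 - 100y + 192) + (7y^3 + 3y^2 + 108y - 64)
  y^4 - 6y^3 + 21y^2 - 100y + 192 = ((1/7)y - 45/49)(7y^3 + 3y^2 + 108y - 64) + ((408/49)y^2 + (408/49)y + 6528/49)
  7y^3 + 3y^2 + 108y - 64 = ((343/408)y - 49/102)((408/49)y^2 + (408/49)y + 6528/49) + (0)
Last nonzero remainder: (408/49)y^2 + (408/49)y + 6528/49. Dividing through by 408/49 gives the monic gcd y^2 + y + 16.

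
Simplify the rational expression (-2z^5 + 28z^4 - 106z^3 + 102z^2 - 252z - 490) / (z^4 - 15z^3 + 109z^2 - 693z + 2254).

(-2z^3 - 8z - 10)/(z^2 - z + 46)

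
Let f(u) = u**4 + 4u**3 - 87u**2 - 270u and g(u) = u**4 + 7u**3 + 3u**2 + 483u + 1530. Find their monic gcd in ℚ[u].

By polynomial division,
  u**4 + 4u**3 - 87u**2 - 270u = (u**4 + 7u**3 + 3u**2 + 483u + 1530) + (-3u**3 - 90u**2 - 753u - 1530)
  u**4 + 7u**3 + 3u**2 + 483u + 1530 = (-(1/3)u + 23/3)(-3u**3 - 90u**2 - 753u - 1530) + (442u**2 + 5746u + 13260)
  -3u**3 - 90u**2 - 753u - 1530 = (-(3/442)u - 3/26)(442u**2 + 5746u + 13260) + (0)
Last nonzero remainder: 442u**2 + 5746u + 13260. Dividing through by 442 gives the monic gcd u**2 + 13u + 30.

u**2 + 13u + 30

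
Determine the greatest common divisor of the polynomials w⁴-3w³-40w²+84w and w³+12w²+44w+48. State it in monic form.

w+6

By polynomial division,
  w⁴-3w³-40w²+84w = (w-15)(w³+12w²+44w+48) + (96w²+696w+720)
  w³+12w²+44w+48 = ((1/96)w+19/384)(96w²+696w+720) + ((33/16)w+99/8)
  96w²+696w+720 = ((512/11)w+640/11)((33/16)w+99/8) + (0)
Last nonzero remainder: (33/16)w+99/8. Dividing through by 33/16 gives the monic gcd w+6.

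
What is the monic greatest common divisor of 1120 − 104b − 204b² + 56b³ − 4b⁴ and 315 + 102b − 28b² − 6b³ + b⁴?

Apply the Euclidean algorithm:
  −4b⁴ + 56b³ − 204b² − 104b + 1120 = (−4)(b⁴ − 6b³ − 28b² + 102b + 315) + (32b³ − 316b² + 304b + 2380)
  b⁴ − 6b³ − 28b² + 102b + 315 = ((1/32)b + 31/256)(32b³ − 316b² + 304b + 2380) + ((49/64)b² − (147/16)b + 1715/64)
  32b³ − 316b² + 304b + 2380 = ((2048/49)b + 4352/49)((49/64)b² − (147/16)b + 1715/64) + (0)
Last nonzero remainder: (49/64)b² − (147/16)b + 1715/64. Dividing through by 49/64 gives the monic gcd b² − 12b + 35.

35 − 12b + b²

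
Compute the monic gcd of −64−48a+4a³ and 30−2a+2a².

1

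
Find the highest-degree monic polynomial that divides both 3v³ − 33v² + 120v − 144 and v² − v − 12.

v − 4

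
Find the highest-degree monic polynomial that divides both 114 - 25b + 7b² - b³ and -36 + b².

Repeated division with remainder:
  -b³ + 7b² - 25b + 114 = (-b + 7)(b² - 36) + (-61b + 366)
  b² - 36 = (-(1/61)b - 6/61)(-61b + 366) + (0)
Last nonzero remainder: -61b + 366. Dividing through by -61 gives the monic gcd b - 6.

-6 + b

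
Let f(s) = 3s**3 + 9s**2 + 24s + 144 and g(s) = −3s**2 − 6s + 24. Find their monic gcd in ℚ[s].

Euclidean algorithm in ℚ[s]:
  3s**3 + 9s**2 + 24s + 144 = (−s − 1)(−3s**2 − 6s + 24) + (42s + 168)
  −3s**2 − 6s + 24 = (−(1/14)s + 1/7)(42s + 168) + (0)
Last nonzero remainder: 42s + 168. Dividing through by 42 gives the monic gcd s + 4.

s + 4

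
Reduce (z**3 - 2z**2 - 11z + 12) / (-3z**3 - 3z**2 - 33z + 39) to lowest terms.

Repeated division with remainder:
  z**3 - 2z**2 - 11z + 12 = (-1/3)(-3z**3 - 3z**2 - 33z + 39) + (-3z**2 - 22z + 25)
  -3z**3 - 3z**2 - 33z + 39 = (z - 19/3)(-3z**2 - 22z + 25) + (-(592/3)z + 592/3)
  -3z**2 - 22z + 25 = ((9/592)z + 75/592)(-(592/3)z + 592/3) + (0)
Last nonzero remainder: -(592/3)z + 592/3. Dividing through by -592/3 gives the monic gcd z - 1.
Cancel z - 1 from numerator and denominator to get the reduced form.

(-z**2 + z + 12)/(3z**2 + 6z + 39)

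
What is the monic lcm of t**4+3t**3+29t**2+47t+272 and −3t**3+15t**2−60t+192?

t**5−t**4+17t**3−69t**2+84t−1088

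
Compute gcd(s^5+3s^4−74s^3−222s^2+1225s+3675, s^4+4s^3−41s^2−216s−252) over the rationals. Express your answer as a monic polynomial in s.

Apply the Euclidean algorithm:
  s^5+3s^4−74s^3−222s^2+1225s+3675 = (s−1)(s^4+4s^3−41s^2−216s−252) + (−29s^3−47s^2+1261s+3423)
  s^4+4s^3−41s^2−216s−252 = (−(1/29)s−69/841)(−29s^3−47s^2+1261s+3423) + (−(1155/841)s^2+(4620/841)s+24255/841)
  −29s^3−47s^2+1261s+3423 = ((24389/1155)s+137083/1155)(−(1155/841)s^2+(4620/841)s+24255/841) + (0)
Last nonzero remainder: −(1155/841)s^2+(4620/841)s+24255/841. Dividing through by −1155/841 gives the monic gcd s^2−4s−21.

s^2−4s−21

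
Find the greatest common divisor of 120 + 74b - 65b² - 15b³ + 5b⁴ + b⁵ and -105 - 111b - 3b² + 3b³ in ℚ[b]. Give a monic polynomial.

5 + 6b + b²

By polynomial division,
  b⁵ + 5b⁴ - 15b³ - 65b² + 74b + 120 = ((1/3)b² + 2b + 28/3)(3b³ - 3b² - 111b - 105) + (220b² + 1320b + 1100)
  3b³ - 3b² - 111b - 105 = ((3/220)b - 21/220)(220b² + 1320b + 1100) + (0)
Last nonzero remainder: 220b² + 1320b + 1100. Dividing through by 220 gives the monic gcd b² + 6b + 5.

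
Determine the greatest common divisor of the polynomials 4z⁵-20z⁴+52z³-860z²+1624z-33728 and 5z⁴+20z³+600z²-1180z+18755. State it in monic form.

z²-4z+31

Apply the Euclidean algorithm:
  4z⁵-20z⁴+52z³-860z²+1624z-33728 = ((4/5)z-36/5)(5z⁴+20z³+600z²-1180z+18755) + (-284z³+4404z²-21876z+101308)
  5z⁴+20z³+600z²-1180z+18755 = (-(5/284)z-6925/20164)(-284z³+4404z²-21876z+101308) + ((8707530/5041)z²-(34830120/5041)z+269933430/5041)
  -284z³+4404z²-21876z+101308 = (-(715822/4353765)z+8236994/4353765)((8707530/5041)z²-(34830120/5041)z+269933430/5041) + (0)
Last nonzero remainder: (8707530/5041)z²-(34830120/5041)z+269933430/5041. Dividing through by 8707530/5041 gives the monic gcd z²-4z+31.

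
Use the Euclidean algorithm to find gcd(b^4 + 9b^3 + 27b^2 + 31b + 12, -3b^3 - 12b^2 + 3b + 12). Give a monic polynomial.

By polynomial division,
  b^4 + 9b^3 + 27b^2 + 31b + 12 = (-(1/3)b - 5/3)(-3b^3 - 12b^2 + 3b + 12) + (8b^2 + 40b + 32)
  -3b^3 - 12b^2 + 3b + 12 = (-(3/8)b + 3/8)(8b^2 + 40b + 32) + (0)
Last nonzero remainder: 8b^2 + 40b + 32. Dividing through by 8 gives the monic gcd b^2 + 5b + 4.

b^2 + 5b + 4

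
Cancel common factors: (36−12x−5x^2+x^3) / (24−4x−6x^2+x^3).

(3+x)/(2+x)

Apply the Euclidean algorithm:
  x^3−5x^2−12x+36 = (x^3−6x^2−4x+24) + (x^2−8x+12)
  x^3−6x^2−4x+24 = (x+2)(x^2−8x+12) + (0)
The last nonzero remainder x^2−8x+12 is already monic.
Cancel x^2−8x+12 from numerator and denominator to get the reduced form.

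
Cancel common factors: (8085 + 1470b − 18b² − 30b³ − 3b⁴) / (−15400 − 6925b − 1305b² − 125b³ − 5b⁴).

Apply the Euclidean algorithm:
  −3b⁴ − 30b³ − 18b² + 1470b + 8085 = (3/5)(−5b⁴ − 125b³ − 1305b² − 6925b − 15400) + (45b³ + 765b² + 5625b + 17325)
  −5b⁴ − 125b³ − 1305b² − 6925b − 15400 = (−(1/9)b − 8/9)(45b³ + 765b² + 5625b + 17325) + (0)
Last nonzero remainder: 45b³ + 765b² + 5625b + 17325. Dividing through by 45 gives the monic gcd b³ + 17b² + 125b + 385.
Cancel b³ + 17b² + 125b + 385 from numerator and denominator to get the reduced form.

(−21 + 3b)/(40 + 5b)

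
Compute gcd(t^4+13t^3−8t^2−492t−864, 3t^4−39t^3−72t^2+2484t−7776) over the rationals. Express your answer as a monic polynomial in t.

t^2+2t−48

Euclidean algorithm in ℚ[t]:
  t^4+13t^3−8t^2−492t−864 = (1/3)(3t^4−39t^3−72t^2+2484t−7776) + (26t^3+16t^2−1320t+1728)
  3t^4−39t^3−72t^2+2484t−7776 = ((3/26)t−531/338)(26t^3+16t^2−1320t+1728) + ((17820/169)t^2+(35640/169)t−855360/169)
  26t^3+16t^2−1320t+1728 = ((2197/8910)t−169/495)((17820/169)t^2+(35640/169)t−855360/169) + (0)
Last nonzero remainder: (17820/169)t^2+(35640/169)t−855360/169. Dividing through by 17820/169 gives the monic gcd t^2+2t−48.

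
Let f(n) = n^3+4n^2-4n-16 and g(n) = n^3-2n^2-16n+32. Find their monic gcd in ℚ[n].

n^2+2n-8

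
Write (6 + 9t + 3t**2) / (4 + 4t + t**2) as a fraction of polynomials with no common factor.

Apply the Euclidean algorithm:
  3t**2 + 9t + 6 = (3)(t**2 + 4t + 4) + (-3t - 6)
  t**2 + 4t + 4 = (-(1/3)t - 2/3)(-3t - 6) + (0)
Last nonzero remainder: -3t - 6. Dividing through by -3 gives the monic gcd t + 2.
Cancel t + 2 from numerator and denominator to get the reduced form.

(3 + 3t)/(2 + t)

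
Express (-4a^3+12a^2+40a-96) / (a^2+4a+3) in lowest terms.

(-4a^2+24a-32)/(a+1)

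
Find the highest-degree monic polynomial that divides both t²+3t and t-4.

Repeated division with remainder:
  t²+3t = (t+7)(t-4) + (28)
  t-4 = ((1/28)t-1/7)(28) + (0)
The last nonzero remainder is the constant 28, so the polynomials are coprime and gcd = 1.

1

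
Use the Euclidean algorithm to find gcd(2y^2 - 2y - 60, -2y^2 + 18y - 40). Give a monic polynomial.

By polynomial division,
  2y^2 - 2y - 60 = (-1)(-2y^2 + 18y - 40) + (16y - 100)
  -2y^2 + 18y - 40 = (-(1/8)y + 11/32)(16y - 100) + (-45/8)
  16y - 100 = (-(128/45)y + 160/9)(-45/8) + (0)
The last nonzero remainder is the constant -45/8, so the polynomials are coprime and gcd = 1.

1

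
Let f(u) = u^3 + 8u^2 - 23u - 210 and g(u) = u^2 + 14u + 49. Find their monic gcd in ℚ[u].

u + 7

Repeated division with remainder:
  u^3 + 8u^2 - 23u - 210 = (u - 6)(u^2 + 14u + 49) + (12u + 84)
  u^2 + 14u + 49 = ((1/12)u + 7/12)(12u + 84) + (0)
Last nonzero remainder: 12u + 84. Dividing through by 12 gives the monic gcd u + 7.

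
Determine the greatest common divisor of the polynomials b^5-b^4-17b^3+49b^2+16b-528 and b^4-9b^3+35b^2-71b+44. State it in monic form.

b^3-8b^2+27b-44

Euclidean algorithm in ℚ[b]:
  b^5-b^4-17b^3+49b^2+16b-528 = (b+8)(b^4-9b^3+35b^2-71b+44) + (20b^3-160b^2+540b-880)
  b^4-9b^3+35b^2-71b+44 = ((1/20)b-1/20)(20b^3-160b^2+540b-880) + (0)
Last nonzero remainder: 20b^3-160b^2+540b-880. Dividing through by 20 gives the monic gcd b^3-8b^2+27b-44.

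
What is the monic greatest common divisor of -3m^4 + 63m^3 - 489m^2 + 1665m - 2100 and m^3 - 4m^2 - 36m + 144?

Euclidean algorithm in ℚ[m]:
  -3m^4 + 63m^3 - 489m^2 + 1665m - 2100 = (-3m + 51)(m^3 - 4m^2 - 36m + 144) + (-393m^2 + 3933m - 9444)
  m^3 - 4m^2 - 36m + 144 = (-(1/393)m - 787/51483)(-393m^2 + 3933m - 9444) + ((1573/17161)m - 6292/17161)
  -393m^2 + 3933m - 9444 = (-(6744273/1573)m + 40517121/1573)((1573/17161)m - 6292/17161) + (0)
Last nonzero remainder: (1573/17161)m - 6292/17161. Dividing through by 1573/17161 gives the monic gcd m - 4.

m - 4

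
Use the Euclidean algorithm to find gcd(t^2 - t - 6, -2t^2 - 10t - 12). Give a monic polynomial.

Euclidean algorithm in ℚ[t]:
  t^2 - t - 6 = (-1/2)(-2t^2 - 10t - 12) + (-6t - 12)
  -2t^2 - 10t - 12 = ((1/3)t + 1)(-6t - 12) + (0)
Last nonzero remainder: -6t - 12. Dividing through by -6 gives the monic gcd t + 2.

t + 2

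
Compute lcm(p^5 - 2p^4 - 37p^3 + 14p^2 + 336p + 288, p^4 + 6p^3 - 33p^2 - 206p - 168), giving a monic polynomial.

p^6 + 5p^5 - 51p^4 - 245p^3 + 434p^2 + 2640p + 2016

By polynomial division,
  p^5 - 2p^4 - 37p^3 + 14p^2 + 336p + 288 = (p - 8)(p^4 + 6p^3 - 33p^2 - 206p - 168) + (44p^3 - 44p^2 - 1144p - 1056)
  p^4 + 6p^3 - 33p^2 - 206p - 168 = ((1/44)p + 7/44)(44p^3 - 44p^2 - 1144p - 1056) + (0)
Last nonzero remainder: 44p^3 - 44p^2 - 1144p - 1056. Dividing through by 44 gives the monic gcd p^3 - p^2 - 26p - 24.
Then lcm(f, g) = f·g / gcd(f, g); expanding and making the result monic gives the answer.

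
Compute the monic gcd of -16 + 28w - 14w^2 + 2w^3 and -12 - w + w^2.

-4 + w

Repeated division with remainder:
  2w^3 - 14w^2 + 28w - 16 = (2w - 12)(w^2 - w - 12) + (40w - 160)
  w^2 - w - 12 = ((1/40)w + 3/40)(40w - 160) + (0)
Last nonzero remainder: 40w - 160. Dividing through by 40 gives the monic gcd w - 4.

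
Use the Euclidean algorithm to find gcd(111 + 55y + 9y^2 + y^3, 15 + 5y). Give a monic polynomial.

3 + y

By polynomial division,
  y^3 + 9y^2 + 55y + 111 = ((1/5)y^2 + (6/5)y + 37/5)(5y + 15) + (0)
Last nonzero remainder: 5y + 15. Dividing through by 5 gives the monic gcd y + 3.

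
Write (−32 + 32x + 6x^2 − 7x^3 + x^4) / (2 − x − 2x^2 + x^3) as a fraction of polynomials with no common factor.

Euclidean algorithm in ℚ[x]:
  x^4 − 7x^3 + 6x^2 + 32x − 32 = (x − 5)(x^3 − 2x^2 − x + 2) + (−3x^2 + 25x − 22)
  x^3 − 2x^2 − x + 2 = (−(1/3)x − 19/9)(−3x^2 + 25x − 22) + ((400/9)x − 400/9)
  −3x^2 + 25x − 22 = (−(27/400)x + 99/200)((400/9)x − 400/9) + (0)
Last nonzero remainder: (400/9)x − 400/9. Dividing through by 400/9 gives the monic gcd x − 1.
Cancel x − 1 from numerator and denominator to get the reduced form.

(32 − 6x^2 + x^3)/(−2 − x + x^2)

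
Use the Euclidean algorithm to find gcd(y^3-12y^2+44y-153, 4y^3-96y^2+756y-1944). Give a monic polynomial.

y-9

Euclidean algorithm in ℚ[y]:
  y^3-12y^2+44y-153 = (1/4)(4y^3-96y^2+756y-1944) + (12y^2-145y+333)
  4y^3-96y^2+756y-1944 = ((1/3)y-143/36)(12y^2-145y+333) + ((2485/36)y-2485/4)
  12y^2-145y+333 = ((432/2485)y-1332/2485)((2485/36)y-2485/4) + (0)
Last nonzero remainder: (2485/36)y-2485/4. Dividing through by 2485/36 gives the monic gcd y-9.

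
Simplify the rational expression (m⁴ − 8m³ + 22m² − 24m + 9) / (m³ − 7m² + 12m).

(m³ − 5m² + 7m − 3)/(m² − 4m)

Euclidean algorithm in ℚ[m]:
  m⁴ − 8m³ + 22m² − 24m + 9 = (m − 1)(m³ − 7m² + 12m) + (3m² − 12m + 9)
  m³ − 7m² + 12m = ((1/3)m − 1)(3m² − 12m + 9) + (−3m + 9)
  3m² − 12m + 9 = (−m + 1)(−3m + 9) + (0)
Last nonzero remainder: −3m + 9. Dividing through by −3 gives the monic gcd m − 3.
Cancel m − 3 from numerator and denominator to get the reduced form.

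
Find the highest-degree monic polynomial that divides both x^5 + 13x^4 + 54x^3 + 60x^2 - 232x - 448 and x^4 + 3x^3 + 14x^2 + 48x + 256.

x^2 + 6x + 16

Repeated division with remainder:
  x^5 + 13x^4 + 54x^3 + 60x^2 - 232x - 448 = (x + 10)(x^4 + 3x^3 + 14x^2 + 48x + 256) + (10x^3 - 128x^2 - 968x - 3008)
  x^4 + 3x^3 + 14x^2 + 48x + 256 = ((1/10)x + 79/50)(10x^3 - 128x^2 - 968x - 3008) + ((7826/25)x^2 + (46956/25)x + 125216/25)
  10x^3 - 128x^2 - 968x - 3008 = ((125/3913)x - 2350/3913)((7826/25)x^2 + (46956/25)x + 125216/25) + (0)
Last nonzero remainder: (7826/25)x^2 + (46956/25)x + 125216/25. Dividing through by 7826/25 gives the monic gcd x^2 + 6x + 16.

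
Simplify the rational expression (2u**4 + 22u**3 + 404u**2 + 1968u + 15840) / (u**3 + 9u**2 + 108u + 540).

By polynomial division,
  2u**4 + 22u**3 + 404u**2 + 1968u + 15840 = (2u + 4)(u**3 + 9u**2 + 108u + 540) + (152u**2 + 456u + 13680)
  u**3 + 9u**2 + 108u + 540 = ((1/152)u + 3/76)(152u**2 + 456u + 13680) + (0)
Last nonzero remainder: 152u**2 + 456u + 13680. Dividing through by 152 gives the monic gcd u**2 + 3u + 90.
Cancel u**2 + 3u + 90 from numerator and denominator to get the reduced form.

(2u**2 + 16u + 176)/(u + 6)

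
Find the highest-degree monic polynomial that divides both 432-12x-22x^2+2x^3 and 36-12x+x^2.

-6+x

Repeated division with remainder:
  2x^3-22x^2-12x+432 = (2x+2)(x^2-12x+36) + (-60x+360)
  x^2-12x+36 = (-(1/60)x+1/10)(-60x+360) + (0)
Last nonzero remainder: -60x+360. Dividing through by -60 gives the monic gcd x-6.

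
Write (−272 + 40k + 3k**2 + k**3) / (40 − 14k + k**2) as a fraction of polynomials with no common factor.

By polynomial division,
  k**3 + 3k**2 + 40k − 272 = (k + 17)(k**2 − 14k + 40) + (238k − 952)
  k**2 − 14k + 40 = ((1/238)k − 5/119)(238k − 952) + (0)
Last nonzero remainder: 238k − 952. Dividing through by 238 gives the monic gcd k − 4.
Cancel k − 4 from numerator and denominator to get the reduced form.

(68 + 7k + k**2)/(−10 + k)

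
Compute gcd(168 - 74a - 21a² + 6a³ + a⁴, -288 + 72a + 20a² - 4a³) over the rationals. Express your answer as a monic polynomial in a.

Repeated division with remainder:
  a⁴ + 6a³ - 21a² - 74a + 168 = (-(1/4)a - 11/4)(-4a³ + 20a² + 72a - 288) + (52a² + 52a - 624)
  -4a³ + 20a² + 72a - 288 = (-(1/13)a + 6/13)(52a² + 52a - 624) + (0)
Last nonzero remainder: 52a² + 52a - 624. Dividing through by 52 gives the monic gcd a² + a - 12.

-12 + a + a²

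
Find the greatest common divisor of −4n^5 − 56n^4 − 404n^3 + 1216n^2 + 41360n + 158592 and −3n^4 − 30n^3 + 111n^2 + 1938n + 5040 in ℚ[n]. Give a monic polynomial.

n^3 + 5n^2 − 62n − 336

Apply the Euclidean algorithm:
  −4n^5 − 56n^4 − 404n^3 + 1216n^2 + 41360n + 158592 = ((4/3)n + 16/3)(−3n^4 − 30n^3 + 111n^2 + 1938n + 5040) + (−392n^3 − 1960n^2 + 24304n + 131712)
  −3n^4 − 30n^3 + 111n^2 + 1938n + 5040 = ((3/392)n + 15/392)(−392n^3 − 1960n^2 + 24304n + 131712) + (0)
Last nonzero remainder: −392n^3 − 1960n^2 + 24304n + 131712. Dividing through by −392 gives the monic gcd n^3 + 5n^2 − 62n − 336.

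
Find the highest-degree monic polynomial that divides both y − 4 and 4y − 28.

1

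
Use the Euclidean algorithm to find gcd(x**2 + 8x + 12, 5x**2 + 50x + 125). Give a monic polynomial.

1

By polynomial division,
  x**2 + 8x + 12 = (1/5)(5x**2 + 50x + 125) + (−2x − 13)
  5x**2 + 50x + 125 = (−(5/2)x − 35/4)(−2x − 13) + (45/4)
  −2x − 13 = (−(8/45)x − 52/45)(45/4) + (0)
The last nonzero remainder is the constant 45/4, so the polynomials are coprime and gcd = 1.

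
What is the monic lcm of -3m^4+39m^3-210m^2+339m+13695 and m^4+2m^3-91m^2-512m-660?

m^6-5m^5-22m^4+291m^3-4629m^2-37876m-54780

By polynomial division,
  -3m^4+39m^3-210m^2+339m+13695 = (-3)(m^4+2m^3-91m^2-512m-660) + (45m^3-483m^2-1197m+11715)
  m^4+2m^3-91m^2-512m-660 = ((1/45)m+191/675)(45m^3-483m^2-1197m+11715) + ((16261/225)m^2-(32522/75)m-178871/45)
  45m^3-483m^2-1197m+11715 = ((10125/16261)m-47925/16261)((16261/225)m^2-(32522/75)m-178871/45) + (0)
Last nonzero remainder: (16261/225)m^2-(32522/75)m-178871/45. Dividing through by 16261/225 gives the monic gcd m^2-6m-55.
Then lcm(f, g) = f·g / gcd(f, g); expanding and making the result monic gives the answer.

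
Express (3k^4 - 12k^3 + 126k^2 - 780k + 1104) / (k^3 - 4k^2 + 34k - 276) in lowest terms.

Repeated division with remainder:
  3k^4 - 12k^3 + 126k^2 - 780k + 1104 = (3k)(k^3 - 4k^2 + 34k - 276) + (24k^2 + 48k + 1104)
  k^3 - 4k^2 + 34k - 276 = ((1/24)k - 1/4)(24k^2 + 48k + 1104) + (0)
Last nonzero remainder: 24k^2 + 48k + 1104. Dividing through by 24 gives the monic gcd k^2 + 2k + 46.
Cancel k^2 + 2k + 46 from numerator and denominator to get the reduced form.

(3k^2 - 18k + 24)/(k - 6)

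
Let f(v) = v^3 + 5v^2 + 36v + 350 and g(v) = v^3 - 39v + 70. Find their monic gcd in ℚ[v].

v + 7

By polynomial division,
  v^3 + 5v^2 + 36v + 350 = (v^3 - 39v + 70) + (5v^2 + 75v + 280)
  v^3 - 39v + 70 = ((1/5)v - 3)(5v^2 + 75v + 280) + (130v + 910)
  5v^2 + 75v + 280 = ((1/26)v + 4/13)(130v + 910) + (0)
Last nonzero remainder: 130v + 910. Dividing through by 130 gives the monic gcd v + 7.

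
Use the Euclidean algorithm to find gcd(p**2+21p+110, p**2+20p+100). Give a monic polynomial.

By polynomial division,
  p**2+21p+110 = (p**2+20p+100) + (p+10)
  p**2+20p+100 = (p+10)(p+10) + (0)
The last nonzero remainder p+10 is already monic.

p+10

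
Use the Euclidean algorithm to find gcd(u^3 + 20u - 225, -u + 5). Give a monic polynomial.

u - 5

Repeated division with remainder:
  u^3 + 20u - 225 = (-u^2 - 5u - 45)(-u + 5) + (0)
Last nonzero remainder: -u + 5. Dividing through by -1 gives the monic gcd u - 5.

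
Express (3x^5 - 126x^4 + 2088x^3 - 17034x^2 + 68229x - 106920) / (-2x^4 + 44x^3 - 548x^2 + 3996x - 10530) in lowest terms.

Apply the Euclidean algorithm:
  3x^5 - 126x^4 + 2088x^3 - 17034x^2 + 68229x - 106920 = (-(3/2)x + 30)(-2x^4 + 44x^3 - 548x^2 + 3996x - 10530) + (-54x^3 + 5400x^2 - 67446x + 208980)
  -2x^4 + 44x^3 - 548x^2 + 3996x - 10530 = ((1/27)x + 26/9)(-54x^3 + 5400x^2 - 67446x + 208980) + (-13650x^2 + 191100x - 614250)
  -54x^3 + 5400x^2 - 67446x + 208980 = ((9/2275)x - 774/2275)(-13650x^2 + 191100x - 614250) + (0)
Last nonzero remainder: -13650x^2 + 191100x - 614250. Dividing through by -13650 gives the monic gcd x^2 - 14x + 45.
Cancel x^2 - 14x + 45 from numerator and denominator to get the reduced form.

(-3x^3 + 84x^2 - 777x + 2376)/(2x^2 - 16x + 234)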